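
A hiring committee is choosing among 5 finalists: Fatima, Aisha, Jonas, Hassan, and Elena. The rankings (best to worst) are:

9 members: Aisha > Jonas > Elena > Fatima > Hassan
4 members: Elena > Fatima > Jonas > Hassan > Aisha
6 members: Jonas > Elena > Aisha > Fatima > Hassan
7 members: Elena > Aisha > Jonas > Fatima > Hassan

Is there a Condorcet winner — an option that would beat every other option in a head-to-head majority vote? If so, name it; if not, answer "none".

none

Checking pairwise contests:
Aisha beats Fatima 22–4.
Elena beats Aisha 17–9.
Aisha beats Jonas 16–10.
Fatima beats Hassan 26–0.
Jonas beats Elena 15–11.
Every option loses at least one head-to-head, so there is no Condorcet winner.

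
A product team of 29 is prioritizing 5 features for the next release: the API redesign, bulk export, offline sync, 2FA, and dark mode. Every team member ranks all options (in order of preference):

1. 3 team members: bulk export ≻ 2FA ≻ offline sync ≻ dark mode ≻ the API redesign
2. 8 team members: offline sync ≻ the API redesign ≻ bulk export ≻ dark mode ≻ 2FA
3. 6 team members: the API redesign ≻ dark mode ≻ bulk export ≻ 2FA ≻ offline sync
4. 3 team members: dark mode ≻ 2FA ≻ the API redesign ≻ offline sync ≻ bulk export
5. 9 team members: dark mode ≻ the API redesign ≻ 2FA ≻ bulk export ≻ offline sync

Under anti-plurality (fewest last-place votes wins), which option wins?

Last-place votes: the API redesign 3, bulk export 3, offline sync 15, 2FA 8, dark mode 0.
dark mode is ranked last by the fewest voters, so dark mode wins.

dark mode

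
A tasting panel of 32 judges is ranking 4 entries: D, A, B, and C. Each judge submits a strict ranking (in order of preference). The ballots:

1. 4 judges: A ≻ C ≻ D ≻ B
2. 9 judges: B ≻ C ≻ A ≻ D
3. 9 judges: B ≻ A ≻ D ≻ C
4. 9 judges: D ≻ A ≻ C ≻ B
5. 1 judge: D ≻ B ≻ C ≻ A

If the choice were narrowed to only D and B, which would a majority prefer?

Voters preferring D to B: 14; preferring B to D: 18.
B wins the head-to-head.

B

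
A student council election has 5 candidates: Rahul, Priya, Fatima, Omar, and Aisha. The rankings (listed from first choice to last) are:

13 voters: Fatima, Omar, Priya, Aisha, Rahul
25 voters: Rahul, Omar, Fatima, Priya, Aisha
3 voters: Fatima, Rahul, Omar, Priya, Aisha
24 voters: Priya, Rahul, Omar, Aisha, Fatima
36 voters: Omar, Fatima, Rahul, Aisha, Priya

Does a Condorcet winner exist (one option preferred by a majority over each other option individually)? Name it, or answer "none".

Checking pairwise contests:
Fatima beats Rahul 52–49.
Rahul beats Priya 64–37.
Omar beats Fatima 85–16.
Rahul beats Omar 52–49.
Rahul beats Aisha 88–13.
Every option loses at least one head-to-head, so there is no Condorcet winner.

none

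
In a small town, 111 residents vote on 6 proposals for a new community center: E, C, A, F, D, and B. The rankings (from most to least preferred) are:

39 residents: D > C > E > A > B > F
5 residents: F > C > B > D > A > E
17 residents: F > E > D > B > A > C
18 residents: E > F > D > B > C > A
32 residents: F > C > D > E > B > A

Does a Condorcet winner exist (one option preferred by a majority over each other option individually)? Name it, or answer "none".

none

Checking pairwise contests:
C beats E 76–35.
F beats C 72–39.
E beats A 106–5.
E beats F 57–54.
F beats D 72–39.
E beats B 106–5.
Every option loses at least one head-to-head, so there is no Condorcet winner.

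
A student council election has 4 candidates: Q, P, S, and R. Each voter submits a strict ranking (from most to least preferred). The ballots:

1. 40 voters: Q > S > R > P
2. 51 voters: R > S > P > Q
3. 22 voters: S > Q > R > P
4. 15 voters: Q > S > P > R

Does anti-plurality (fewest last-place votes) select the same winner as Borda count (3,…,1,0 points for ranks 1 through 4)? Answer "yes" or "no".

Anti-plurality — last-place votes: Q 51, P 62, S 0, R 15. Winner: S.
Borda — scores: Q 209, P 66, S 278, R 215. Winner: S.
The two methods agree.

yes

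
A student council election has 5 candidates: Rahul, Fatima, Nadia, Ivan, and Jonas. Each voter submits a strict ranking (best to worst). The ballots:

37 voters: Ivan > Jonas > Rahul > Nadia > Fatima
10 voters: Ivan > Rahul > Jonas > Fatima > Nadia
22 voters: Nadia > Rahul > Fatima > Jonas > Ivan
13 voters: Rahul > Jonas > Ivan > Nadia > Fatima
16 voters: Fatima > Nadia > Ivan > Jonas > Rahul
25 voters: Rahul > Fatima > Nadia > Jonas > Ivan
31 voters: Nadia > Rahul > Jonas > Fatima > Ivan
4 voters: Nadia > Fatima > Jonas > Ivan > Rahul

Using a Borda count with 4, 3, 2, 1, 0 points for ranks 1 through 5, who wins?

Rahul: 37·2 + 10·3 + 22·3 + 13·4 + 16·0 + 25·4 + 31·3 + 4·0 = 415
Fatima: 37·0 + 10·1 + 22·2 + 13·0 + 16·4 + 25·3 + 31·1 + 4·3 = 236
Nadia: 37·1 + 10·0 + 22·4 + 13·1 + 16·3 + 25·2 + 31·4 + 4·4 = 376
Ivan: 37·4 + 10·4 + 22·0 + 13·2 + 16·2 + 25·0 + 31·0 + 4·1 = 250
Jonas: 37·3 + 10·2 + 22·1 + 13·3 + 16·1 + 25·1 + 31·2 + 4·2 = 303
Rahul has the highest Borda score (415).

Rahul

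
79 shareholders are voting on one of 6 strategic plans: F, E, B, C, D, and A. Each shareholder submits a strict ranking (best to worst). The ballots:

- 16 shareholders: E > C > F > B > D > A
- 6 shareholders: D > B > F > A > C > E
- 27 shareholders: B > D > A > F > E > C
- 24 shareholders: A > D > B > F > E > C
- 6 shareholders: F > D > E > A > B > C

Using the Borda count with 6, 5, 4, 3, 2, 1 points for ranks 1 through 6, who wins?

D

F: 16·4 + 6·4 + 27·3 + 24·3 + 6·6 = 277
E: 16·6 + 6·1 + 27·2 + 24·2 + 6·4 = 228
B: 16·3 + 6·5 + 27·6 + 24·4 + 6·2 = 348
C: 16·5 + 6·2 + 27·1 + 24·1 + 6·1 = 149
D: 16·2 + 6·6 + 27·5 + 24·5 + 6·5 = 353
A: 16·1 + 6·3 + 27·4 + 24·6 + 6·3 = 304
D has the highest Borda score (353).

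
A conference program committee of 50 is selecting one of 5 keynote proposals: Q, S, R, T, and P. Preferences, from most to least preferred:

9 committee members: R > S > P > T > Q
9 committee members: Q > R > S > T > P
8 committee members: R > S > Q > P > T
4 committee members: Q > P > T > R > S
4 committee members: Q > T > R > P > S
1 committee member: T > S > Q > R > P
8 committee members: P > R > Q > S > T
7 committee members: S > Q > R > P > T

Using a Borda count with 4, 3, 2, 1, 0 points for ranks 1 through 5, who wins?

R

Q: 9·0 + 9·4 + 8·2 + 4·4 + 4·4 + 1·2 + 8·2 + 7·3 = 123
S: 9·3 + 9·2 + 8·3 + 4·0 + 4·0 + 1·3 + 8·1 + 7·4 = 108
R: 9·4 + 9·3 + 8·4 + 4·1 + 4·2 + 1·1 + 8·3 + 7·2 = 146
T: 9·1 + 9·1 + 8·0 + 4·2 + 4·3 + 1·4 + 8·0 + 7·0 = 42
P: 9·2 + 9·0 + 8·1 + 4·3 + 4·1 + 1·0 + 8·4 + 7·1 = 81
R has the highest Borda score (146).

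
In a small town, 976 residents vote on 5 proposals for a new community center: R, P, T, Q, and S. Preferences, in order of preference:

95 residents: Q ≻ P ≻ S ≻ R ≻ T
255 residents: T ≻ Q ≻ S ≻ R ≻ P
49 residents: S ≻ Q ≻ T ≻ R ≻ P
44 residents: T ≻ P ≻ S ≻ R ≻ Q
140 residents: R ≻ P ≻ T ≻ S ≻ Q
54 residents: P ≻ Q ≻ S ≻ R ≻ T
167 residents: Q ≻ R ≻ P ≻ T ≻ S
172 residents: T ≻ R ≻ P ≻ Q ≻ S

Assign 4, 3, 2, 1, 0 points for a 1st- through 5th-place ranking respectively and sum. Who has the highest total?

R: 95·1 + 255·1 + 49·1 + 44·1 + 140·4 + 54·1 + 167·3 + 172·3 = 2074
P: 95·3 + 255·0 + 49·0 + 44·3 + 140·3 + 54·4 + 167·2 + 172·2 = 1731
T: 95·0 + 255·4 + 49·2 + 44·4 + 140·2 + 54·0 + 167·1 + 172·4 = 2429
Q: 95·4 + 255·3 + 49·3 + 44·0 + 140·0 + 54·3 + 167·4 + 172·1 = 2294
S: 95·2 + 255·2 + 49·4 + 44·2 + 140·1 + 54·2 + 167·0 + 172·0 = 1232
T has the highest Borda score (2429).

T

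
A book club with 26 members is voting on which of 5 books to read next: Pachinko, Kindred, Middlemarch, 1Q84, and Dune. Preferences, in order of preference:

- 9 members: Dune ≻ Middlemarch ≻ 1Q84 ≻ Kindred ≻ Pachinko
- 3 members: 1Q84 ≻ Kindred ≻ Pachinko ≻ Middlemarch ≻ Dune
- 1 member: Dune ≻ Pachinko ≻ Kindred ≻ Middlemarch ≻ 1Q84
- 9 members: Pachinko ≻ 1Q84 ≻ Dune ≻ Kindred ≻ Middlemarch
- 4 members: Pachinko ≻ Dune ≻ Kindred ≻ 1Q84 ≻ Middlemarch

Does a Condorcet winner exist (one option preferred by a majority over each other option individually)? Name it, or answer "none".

Pachinko

Pachinko vs Kindred: 14–12 for Pachinko.
Pachinko vs Middlemarch: 17–9 for Pachinko.
Pachinko vs 1Q84: 14–12 for Pachinko.
Pachinko vs Dune: 16–10 for Pachinko.
Pachinko beats every other option head-to-head.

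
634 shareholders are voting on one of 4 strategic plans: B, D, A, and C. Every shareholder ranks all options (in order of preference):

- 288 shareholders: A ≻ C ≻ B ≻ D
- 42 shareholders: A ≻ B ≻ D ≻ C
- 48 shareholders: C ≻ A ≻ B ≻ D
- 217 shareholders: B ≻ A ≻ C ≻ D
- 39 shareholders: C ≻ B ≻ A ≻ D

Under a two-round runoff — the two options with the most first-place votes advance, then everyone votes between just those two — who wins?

A

Round 1 first-place votes: B 217, D 0, A 330, C 87.
A and B advance.
Runoff: A is preferred to B by 378 voters; B by 256.
A wins the runoff.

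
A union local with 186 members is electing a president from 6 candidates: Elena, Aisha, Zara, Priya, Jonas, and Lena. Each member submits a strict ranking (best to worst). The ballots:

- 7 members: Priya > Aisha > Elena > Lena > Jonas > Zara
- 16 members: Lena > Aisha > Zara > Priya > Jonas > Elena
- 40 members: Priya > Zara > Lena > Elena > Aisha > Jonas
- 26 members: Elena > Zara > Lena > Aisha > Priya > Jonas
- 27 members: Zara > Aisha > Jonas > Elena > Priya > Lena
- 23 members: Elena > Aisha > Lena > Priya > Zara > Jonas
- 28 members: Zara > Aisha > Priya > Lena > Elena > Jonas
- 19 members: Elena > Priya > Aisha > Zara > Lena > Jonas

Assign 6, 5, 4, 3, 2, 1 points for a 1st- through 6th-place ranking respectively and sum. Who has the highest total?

Zara

Elena: 7·4 + 16·1 + 40·3 + 26·6 + 27·3 + 23·6 + 28·2 + 19·6 = 709
Aisha: 7·5 + 16·5 + 40·2 + 26·3 + 27·5 + 23·5 + 28·5 + 19·4 = 739
Zara: 7·1 + 16·4 + 40·5 + 26·5 + 27·6 + 23·2 + 28·6 + 19·3 = 834
Priya: 7·6 + 16·3 + 40·6 + 26·2 + 27·2 + 23·3 + 28·4 + 19·5 = 712
Jonas: 7·2 + 16·2 + 40·1 + 26·1 + 27·4 + 23·1 + 28·1 + 19·1 = 290
Lena: 7·3 + 16·6 + 40·4 + 26·4 + 27·1 + 23·4 + 28·3 + 19·2 = 622
Zara has the highest Borda score (834).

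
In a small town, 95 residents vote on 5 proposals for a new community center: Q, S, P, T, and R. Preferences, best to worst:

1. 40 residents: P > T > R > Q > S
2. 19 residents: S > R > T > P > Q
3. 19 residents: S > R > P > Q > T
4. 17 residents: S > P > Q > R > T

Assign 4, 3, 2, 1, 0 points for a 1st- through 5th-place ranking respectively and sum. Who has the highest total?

Q: 40·1 + 19·0 + 19·1 + 17·2 = 93
S: 40·0 + 19·4 + 19·4 + 17·4 = 220
P: 40·4 + 19·1 + 19·2 + 17·3 = 268
T: 40·3 + 19·2 + 19·0 + 17·0 = 158
R: 40·2 + 19·3 + 19·3 + 17·1 = 211
P has the highest Borda score (268).

P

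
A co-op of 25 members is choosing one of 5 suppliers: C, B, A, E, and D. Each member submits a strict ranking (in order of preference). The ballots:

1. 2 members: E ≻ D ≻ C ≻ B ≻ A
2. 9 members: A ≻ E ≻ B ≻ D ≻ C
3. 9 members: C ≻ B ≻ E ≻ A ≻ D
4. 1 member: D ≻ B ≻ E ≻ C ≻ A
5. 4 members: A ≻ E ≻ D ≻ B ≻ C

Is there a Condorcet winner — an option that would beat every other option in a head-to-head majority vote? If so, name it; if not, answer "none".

A vs C: 13–12 for A.
A vs B: 13–12 for A.
A vs E: 13–12 for A.
A vs D: 22–3 for A.
A beats every other option head-to-head.

A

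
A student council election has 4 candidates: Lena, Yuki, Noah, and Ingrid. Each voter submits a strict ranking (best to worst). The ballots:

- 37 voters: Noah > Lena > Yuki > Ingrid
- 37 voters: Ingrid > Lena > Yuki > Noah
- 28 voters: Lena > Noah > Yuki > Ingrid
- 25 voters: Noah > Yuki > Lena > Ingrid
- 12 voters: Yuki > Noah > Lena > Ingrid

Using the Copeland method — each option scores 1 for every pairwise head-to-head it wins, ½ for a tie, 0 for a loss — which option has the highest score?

Noah

Lena: beats Yuki and Ingrid; loses to Noah → score 2.
Yuki: beats Ingrid; loses to Lena and Noah → score 1.
Noah: beats Lena, Yuki, and Ingrid → score 3.
Ingrid: loses to Lena, Yuki, and Noah → score 0.
Noah has the best pairwise record.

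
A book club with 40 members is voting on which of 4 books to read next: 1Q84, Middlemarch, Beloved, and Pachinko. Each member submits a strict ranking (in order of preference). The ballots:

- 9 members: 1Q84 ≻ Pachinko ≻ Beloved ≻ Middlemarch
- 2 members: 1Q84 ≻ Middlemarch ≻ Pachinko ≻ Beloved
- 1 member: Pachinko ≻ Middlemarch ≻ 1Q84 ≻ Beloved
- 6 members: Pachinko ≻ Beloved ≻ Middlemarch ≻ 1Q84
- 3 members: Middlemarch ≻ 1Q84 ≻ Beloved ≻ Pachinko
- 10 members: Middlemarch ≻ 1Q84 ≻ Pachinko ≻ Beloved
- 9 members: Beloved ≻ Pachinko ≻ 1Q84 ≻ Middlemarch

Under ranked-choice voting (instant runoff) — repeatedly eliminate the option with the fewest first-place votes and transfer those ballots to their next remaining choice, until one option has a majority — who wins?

Beloved

Round 1: 1Q84 11, Middlemarch 13, Beloved 9, Pachinko 7. Eliminate Pachinko.
Round 2: 1Q84 11, Middlemarch 14, Beloved 15. Eliminate 1Q84.
Round 3: Middlemarch 16, Beloved 24. Beloved has a majority.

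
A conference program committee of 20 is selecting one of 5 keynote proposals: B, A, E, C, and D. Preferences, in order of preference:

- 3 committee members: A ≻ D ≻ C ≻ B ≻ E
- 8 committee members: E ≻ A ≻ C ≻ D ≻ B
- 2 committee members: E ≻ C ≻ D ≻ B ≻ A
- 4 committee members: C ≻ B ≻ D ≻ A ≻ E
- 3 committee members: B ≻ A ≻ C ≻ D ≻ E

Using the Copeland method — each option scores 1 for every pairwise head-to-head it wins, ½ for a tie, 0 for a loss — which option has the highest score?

A

B: ties E; loses to A, C, and D → score 0.5.
A: beats B, C, and D; ties E → score 3.5.
E: ties B, A, C, and D → score 2.
C: beats B and D; ties E; loses to A → score 2.5.
D: beats B; ties E; loses to A and C → score 1.5.
A has the best pairwise record.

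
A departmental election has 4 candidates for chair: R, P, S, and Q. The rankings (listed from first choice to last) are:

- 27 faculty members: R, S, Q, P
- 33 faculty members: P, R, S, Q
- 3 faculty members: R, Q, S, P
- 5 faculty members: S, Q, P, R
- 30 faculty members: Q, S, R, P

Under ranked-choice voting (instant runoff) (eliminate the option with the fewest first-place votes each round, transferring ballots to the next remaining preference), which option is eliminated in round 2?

Round 1: R 30, P 33, S 5, Q 30. Eliminate S.
Round 2: R 30, P 33, Q 35. Eliminate R.

R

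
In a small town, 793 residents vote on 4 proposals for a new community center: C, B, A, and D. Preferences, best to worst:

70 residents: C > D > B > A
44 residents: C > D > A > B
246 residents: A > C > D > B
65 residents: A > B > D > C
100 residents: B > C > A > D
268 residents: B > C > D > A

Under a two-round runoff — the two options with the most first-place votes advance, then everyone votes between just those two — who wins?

B

Round 1 first-place votes: C 114, B 368, A 311, D 0.
B and A advance.
Runoff: B is preferred to A by 438 voters; A by 355.
B wins the runoff.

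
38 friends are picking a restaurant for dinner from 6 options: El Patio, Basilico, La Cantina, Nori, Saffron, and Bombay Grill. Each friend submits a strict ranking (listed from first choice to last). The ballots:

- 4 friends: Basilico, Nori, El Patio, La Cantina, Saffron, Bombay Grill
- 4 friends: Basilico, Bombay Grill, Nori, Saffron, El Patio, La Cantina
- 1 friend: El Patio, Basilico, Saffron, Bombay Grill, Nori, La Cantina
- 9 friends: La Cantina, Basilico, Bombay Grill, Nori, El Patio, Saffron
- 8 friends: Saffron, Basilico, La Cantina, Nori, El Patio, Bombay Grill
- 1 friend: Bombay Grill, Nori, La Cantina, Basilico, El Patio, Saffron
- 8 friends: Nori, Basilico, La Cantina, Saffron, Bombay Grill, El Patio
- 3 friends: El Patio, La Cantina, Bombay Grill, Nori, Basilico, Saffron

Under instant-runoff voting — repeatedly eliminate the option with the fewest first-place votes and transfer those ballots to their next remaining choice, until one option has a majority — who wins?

Round 1: El Patio 4, Basilico 8, La Cantina 9, Nori 8, Saffron 8, Bombay Grill 1. Eliminate Bombay Grill.
Round 2: El Patio 4, Basilico 8, La Cantina 9, Nori 9, Saffron 8. Eliminate El Patio.
Round 3: Basilico 9, La Cantina 12, Nori 9, Saffron 8. Eliminate Saffron.
Round 4: Basilico 17, La Cantina 12, Nori 9. Eliminate Nori.
Round 5: Basilico 25, La Cantina 13. Basilico has a majority.

Basilico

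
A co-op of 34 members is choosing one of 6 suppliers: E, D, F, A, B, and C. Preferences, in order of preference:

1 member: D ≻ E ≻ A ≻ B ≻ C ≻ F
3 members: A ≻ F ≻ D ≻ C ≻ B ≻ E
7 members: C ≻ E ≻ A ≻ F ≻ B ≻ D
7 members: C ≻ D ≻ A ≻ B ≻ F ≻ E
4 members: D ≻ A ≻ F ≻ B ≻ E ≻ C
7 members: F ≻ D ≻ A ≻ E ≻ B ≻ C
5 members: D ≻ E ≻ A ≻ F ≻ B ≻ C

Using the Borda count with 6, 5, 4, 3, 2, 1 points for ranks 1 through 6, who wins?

D

E: 1·5 + 3·1 + 7·5 + 7·1 + 4·2 + 7·3 + 5·5 = 104
D: 1·6 + 3·4 + 7·1 + 7·5 + 4·6 + 7·5 + 5·6 = 149
F: 1·1 + 3·5 + 7·3 + 7·2 + 4·4 + 7·6 + 5·3 = 124
A: 1·4 + 3·6 + 7·4 + 7·4 + 4·5 + 7·4 + 5·4 = 146
B: 1·3 + 3·2 + 7·2 + 7·3 + 4·3 + 7·2 + 5·2 = 80
C: 1·2 + 3·3 + 7·6 + 7·6 + 4·1 + 7·1 + 5·1 = 111
D has the highest Borda score (149).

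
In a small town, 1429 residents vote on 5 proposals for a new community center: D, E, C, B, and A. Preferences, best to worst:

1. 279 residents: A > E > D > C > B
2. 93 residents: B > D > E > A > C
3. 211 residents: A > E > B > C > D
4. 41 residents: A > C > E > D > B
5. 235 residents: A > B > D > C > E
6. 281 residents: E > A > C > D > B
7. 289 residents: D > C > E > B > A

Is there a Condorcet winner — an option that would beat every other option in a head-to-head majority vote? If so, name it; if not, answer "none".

A vs D: 1047–382 for A.
A vs E: 766–663 for A.
A vs C: 1140–289 for A.
A vs B: 1047–382 for A.
A beats every other option head-to-head.

A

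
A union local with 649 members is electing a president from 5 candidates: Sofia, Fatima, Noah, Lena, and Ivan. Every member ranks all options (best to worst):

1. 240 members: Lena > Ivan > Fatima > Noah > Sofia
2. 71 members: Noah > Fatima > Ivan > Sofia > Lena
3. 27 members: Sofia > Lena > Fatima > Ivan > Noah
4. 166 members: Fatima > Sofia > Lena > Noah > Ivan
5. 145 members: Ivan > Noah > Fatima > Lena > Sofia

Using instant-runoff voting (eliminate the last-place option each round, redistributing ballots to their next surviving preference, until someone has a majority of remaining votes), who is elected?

Round 1: Sofia 27, Fatima 166, Noah 71, Lena 240, Ivan 145. Eliminate Sofia.
Round 2: Fatima 166, Noah 71, Lena 267, Ivan 145. Eliminate Noah.
Round 3: Fatima 237, Lena 267, Ivan 145. Eliminate Ivan.
Round 4: Fatima 382, Lena 267. Fatima has a majority.

Fatima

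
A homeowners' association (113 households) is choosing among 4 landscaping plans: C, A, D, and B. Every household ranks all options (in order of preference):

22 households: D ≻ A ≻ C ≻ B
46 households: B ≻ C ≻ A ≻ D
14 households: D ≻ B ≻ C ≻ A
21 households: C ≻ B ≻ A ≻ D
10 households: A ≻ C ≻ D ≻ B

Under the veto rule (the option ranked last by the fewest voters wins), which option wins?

Last-place votes: C 0, A 14, D 67, B 32.
C is ranked last by the fewest voters, so C wins.

C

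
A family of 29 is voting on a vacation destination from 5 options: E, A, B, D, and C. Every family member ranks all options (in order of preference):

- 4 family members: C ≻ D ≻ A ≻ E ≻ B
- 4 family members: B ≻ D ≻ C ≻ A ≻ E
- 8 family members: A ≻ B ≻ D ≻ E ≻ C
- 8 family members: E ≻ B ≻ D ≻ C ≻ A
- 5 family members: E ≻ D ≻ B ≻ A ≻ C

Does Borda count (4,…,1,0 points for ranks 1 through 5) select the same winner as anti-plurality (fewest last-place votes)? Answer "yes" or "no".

Borda — scores: E 64, A 49, B 74, D 71, C 32. Winner: B.
Anti-plurality — last-place votes: E 4, A 8, B 4, D 0, C 13. Winner: D.
The two methods disagree.

no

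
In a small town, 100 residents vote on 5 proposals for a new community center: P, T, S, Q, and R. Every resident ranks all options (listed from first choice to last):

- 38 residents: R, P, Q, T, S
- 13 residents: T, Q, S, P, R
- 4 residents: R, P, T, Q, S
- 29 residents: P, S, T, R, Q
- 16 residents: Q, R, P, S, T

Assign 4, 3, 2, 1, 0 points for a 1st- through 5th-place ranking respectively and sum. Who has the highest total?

P: 38·3 + 13·1 + 4·3 + 29·4 + 16·2 = 287
T: 38·1 + 13·4 + 4·2 + 29·2 + 16·0 = 156
S: 38·0 + 13·2 + 4·0 + 29·3 + 16·1 = 129
Q: 38·2 + 13·3 + 4·1 + 29·0 + 16·4 = 183
R: 38·4 + 13·0 + 4·4 + 29·1 + 16·3 = 245
P has the highest Borda score (287).

P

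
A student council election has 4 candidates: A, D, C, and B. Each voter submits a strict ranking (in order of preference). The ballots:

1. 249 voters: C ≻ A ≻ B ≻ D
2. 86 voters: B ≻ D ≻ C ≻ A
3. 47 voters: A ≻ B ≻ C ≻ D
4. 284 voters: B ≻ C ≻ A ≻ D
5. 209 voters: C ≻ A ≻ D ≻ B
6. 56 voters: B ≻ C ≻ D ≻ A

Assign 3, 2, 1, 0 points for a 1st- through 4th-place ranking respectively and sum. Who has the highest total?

A: 249·2 + 86·0 + 47·3 + 284·1 + 209·2 + 56·0 = 1341
D: 249·0 + 86·2 + 47·0 + 284·0 + 209·1 + 56·1 = 437
C: 249·3 + 86·1 + 47·1 + 284·2 + 209·3 + 56·2 = 2187
B: 249·1 + 86·3 + 47·2 + 284·3 + 209·0 + 56·3 = 1621
C has the highest Borda score (2187).

C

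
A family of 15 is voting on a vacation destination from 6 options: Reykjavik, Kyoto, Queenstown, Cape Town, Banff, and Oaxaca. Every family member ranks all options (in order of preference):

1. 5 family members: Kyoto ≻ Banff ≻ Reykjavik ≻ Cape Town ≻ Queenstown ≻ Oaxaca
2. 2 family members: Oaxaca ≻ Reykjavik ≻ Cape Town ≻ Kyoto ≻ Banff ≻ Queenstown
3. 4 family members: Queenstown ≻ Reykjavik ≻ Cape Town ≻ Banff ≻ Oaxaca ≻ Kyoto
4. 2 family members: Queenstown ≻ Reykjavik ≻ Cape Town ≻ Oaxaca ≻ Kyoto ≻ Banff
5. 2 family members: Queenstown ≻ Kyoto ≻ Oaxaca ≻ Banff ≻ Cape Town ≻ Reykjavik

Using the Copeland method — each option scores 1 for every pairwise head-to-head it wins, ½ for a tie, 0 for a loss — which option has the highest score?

Queenstown

Reykjavik: beats Kyoto, Cape Town, Banff, and Oaxaca; loses to Queenstown → score 4.
Kyoto: beats Banff; loses to Reykjavik, Queenstown, Cape Town, and Oaxaca → score 1.
Queenstown: beats Reykjavik, Kyoto, Cape Town, Banff, and Oaxaca → score 5.
Cape Town: beats Kyoto, Banff, and Oaxaca; loses to Reykjavik and Queenstown → score 3.
Banff: beats Oaxaca; loses to Reykjavik, Kyoto, Queenstown, and Cape Town → score 1.
Oaxaca: beats Kyoto; loses to Reykjavik, Queenstown, Cape Town, and Banff → score 1.
Queenstown has the best pairwise record.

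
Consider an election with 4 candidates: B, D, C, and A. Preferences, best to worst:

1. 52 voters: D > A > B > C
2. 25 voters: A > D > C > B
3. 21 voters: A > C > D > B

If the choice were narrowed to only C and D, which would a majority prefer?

Voters preferring C to D: 21; preferring D to C: 77.
D wins the head-to-head.

D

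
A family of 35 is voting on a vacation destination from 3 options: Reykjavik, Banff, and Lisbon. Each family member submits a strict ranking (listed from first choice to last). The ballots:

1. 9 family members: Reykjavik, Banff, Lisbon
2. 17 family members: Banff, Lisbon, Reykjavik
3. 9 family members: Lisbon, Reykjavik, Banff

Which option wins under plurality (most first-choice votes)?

First-place votes: Reykjavik 9, Banff 17, Lisbon 9.
Banff has the most first-place votes.

Banff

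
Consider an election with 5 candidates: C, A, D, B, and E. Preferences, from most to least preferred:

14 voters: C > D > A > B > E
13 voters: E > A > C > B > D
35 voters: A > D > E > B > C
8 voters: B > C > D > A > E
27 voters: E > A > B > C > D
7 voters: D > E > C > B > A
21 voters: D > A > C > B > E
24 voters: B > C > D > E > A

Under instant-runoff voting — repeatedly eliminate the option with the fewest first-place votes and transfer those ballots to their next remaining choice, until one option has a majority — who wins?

D

Round 1: C 14, A 35, D 28, B 32, E 40. Eliminate C.
Round 2: A 35, D 42, B 32, E 40. Eliminate B.
Round 3: A 35, D 74, E 40. Eliminate A.
Round 4: D 109, E 40. D has a majority.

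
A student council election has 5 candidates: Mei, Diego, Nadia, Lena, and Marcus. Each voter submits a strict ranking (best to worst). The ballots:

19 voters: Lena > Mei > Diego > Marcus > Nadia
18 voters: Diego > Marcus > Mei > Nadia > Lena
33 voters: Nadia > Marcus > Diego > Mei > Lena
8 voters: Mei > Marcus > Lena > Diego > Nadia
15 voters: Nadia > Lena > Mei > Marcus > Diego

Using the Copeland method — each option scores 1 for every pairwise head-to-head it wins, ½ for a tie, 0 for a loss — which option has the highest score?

Mei: beats Lena; loses to Diego, Nadia, and Marcus → score 1.
Diego: beats Mei and Lena; loses to Nadia and Marcus → score 2.
Nadia: beats Mei, Diego, Lena, and Marcus → score 4.
Lena: loses to Mei, Diego, Nadia, and Marcus → score 0.
Marcus: beats Mei, Diego, and Lena; loses to Nadia → score 3.
Nadia has the best pairwise record.

Nadia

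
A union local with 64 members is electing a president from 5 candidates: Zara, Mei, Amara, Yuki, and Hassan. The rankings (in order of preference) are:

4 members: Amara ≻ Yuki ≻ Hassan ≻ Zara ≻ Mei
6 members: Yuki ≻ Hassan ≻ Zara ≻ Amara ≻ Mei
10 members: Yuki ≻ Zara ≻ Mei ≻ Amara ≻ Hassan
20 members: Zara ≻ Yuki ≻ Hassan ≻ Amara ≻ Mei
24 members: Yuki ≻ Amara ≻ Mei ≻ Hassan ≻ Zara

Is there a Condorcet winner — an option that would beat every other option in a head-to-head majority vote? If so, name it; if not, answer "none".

Yuki

Yuki vs Zara: 44–20 for Yuki.
Yuki vs Mei: 64–0 for Yuki.
Yuki vs Amara: 60–4 for Yuki.
Yuki vs Hassan: 64–0 for Yuki.
Yuki beats every other option head-to-head.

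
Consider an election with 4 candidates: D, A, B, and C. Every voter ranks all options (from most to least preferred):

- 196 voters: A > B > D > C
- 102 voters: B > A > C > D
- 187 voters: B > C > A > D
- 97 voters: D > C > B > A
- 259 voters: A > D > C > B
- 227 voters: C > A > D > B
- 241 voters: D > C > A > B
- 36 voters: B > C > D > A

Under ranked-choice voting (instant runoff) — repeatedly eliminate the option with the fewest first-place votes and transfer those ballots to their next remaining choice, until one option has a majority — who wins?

Round 1: D 338, A 455, B 325, C 227. Eliminate C.
Round 2: D 338, A 682, B 325. A has a majority.

A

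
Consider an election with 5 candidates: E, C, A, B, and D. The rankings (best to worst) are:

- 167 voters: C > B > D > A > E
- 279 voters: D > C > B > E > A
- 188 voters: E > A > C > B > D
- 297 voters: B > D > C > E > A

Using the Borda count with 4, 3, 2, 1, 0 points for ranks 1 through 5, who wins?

E: 167·0 + 279·1 + 188·4 + 297·1 = 1328
C: 167·4 + 279·3 + 188·2 + 297·2 = 2475
A: 167·1 + 279·0 + 188·3 + 297·0 = 731
B: 167·3 + 279·2 + 188·1 + 297·4 = 2435
D: 167·2 + 279·4 + 188·0 + 297·3 = 2341
C has the highest Borda score (2475).

C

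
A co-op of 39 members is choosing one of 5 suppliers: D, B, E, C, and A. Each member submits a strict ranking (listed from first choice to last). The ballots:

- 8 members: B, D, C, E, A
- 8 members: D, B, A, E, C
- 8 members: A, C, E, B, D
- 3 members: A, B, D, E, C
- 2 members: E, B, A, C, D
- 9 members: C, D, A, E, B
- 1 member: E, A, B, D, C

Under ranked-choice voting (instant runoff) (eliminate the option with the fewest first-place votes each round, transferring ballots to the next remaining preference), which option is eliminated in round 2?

D

Round 1: D 8, B 8, E 3, C 9, A 11. Eliminate E.
Round 2: D 8, B 10, C 9, A 12. Eliminate D.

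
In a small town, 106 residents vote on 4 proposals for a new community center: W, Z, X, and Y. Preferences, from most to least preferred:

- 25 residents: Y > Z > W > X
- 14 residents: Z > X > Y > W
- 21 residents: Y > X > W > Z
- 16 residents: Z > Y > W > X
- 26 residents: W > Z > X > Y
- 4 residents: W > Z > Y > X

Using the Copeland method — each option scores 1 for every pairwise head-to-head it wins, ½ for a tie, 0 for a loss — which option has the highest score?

W: beats X; loses to Z and Y → score 1.
Z: beats W, X, and Y → score 3.
X: loses to W, Z, and Y → score 0.
Y: beats W and X; loses to Z → score 2.
Z has the best pairwise record.

Z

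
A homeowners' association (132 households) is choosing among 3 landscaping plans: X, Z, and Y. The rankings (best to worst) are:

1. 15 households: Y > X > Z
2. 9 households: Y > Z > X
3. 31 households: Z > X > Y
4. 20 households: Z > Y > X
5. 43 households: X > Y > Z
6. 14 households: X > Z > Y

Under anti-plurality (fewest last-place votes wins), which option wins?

X

Last-place votes: X 29, Z 58, Y 45.
X is ranked last by the fewest voters, so X wins.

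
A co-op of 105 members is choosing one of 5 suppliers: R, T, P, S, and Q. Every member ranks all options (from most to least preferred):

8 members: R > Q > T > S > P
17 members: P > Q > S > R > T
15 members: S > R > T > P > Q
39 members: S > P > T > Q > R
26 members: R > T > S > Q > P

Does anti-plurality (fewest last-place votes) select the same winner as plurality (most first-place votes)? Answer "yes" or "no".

yes

Anti-plurality — last-place votes: R 39, T 17, P 34, S 0, Q 15. Winner: S.
Plurality — first-place votes: R 34, T 0, P 17, S 54, Q 0. Winner: S.
The two methods agree.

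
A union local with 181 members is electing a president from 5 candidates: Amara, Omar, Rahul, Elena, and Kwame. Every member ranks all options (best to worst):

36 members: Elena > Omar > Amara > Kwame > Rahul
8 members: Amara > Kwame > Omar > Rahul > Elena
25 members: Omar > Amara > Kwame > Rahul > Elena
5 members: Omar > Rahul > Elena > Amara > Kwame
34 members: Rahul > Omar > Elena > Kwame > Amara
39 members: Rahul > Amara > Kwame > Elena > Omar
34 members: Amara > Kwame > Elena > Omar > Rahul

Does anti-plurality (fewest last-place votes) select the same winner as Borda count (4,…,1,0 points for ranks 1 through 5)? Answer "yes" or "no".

Anti-plurality — last-place votes: Amara 34, Omar 39, Rahul 70, Elena 33, Kwame 5. Winner: Kwame.
Borda — scores: Amara 437, Omar 380, Rahul 340, Elena 329, Kwame 324. Winner: Amara.
The two methods disagree.

no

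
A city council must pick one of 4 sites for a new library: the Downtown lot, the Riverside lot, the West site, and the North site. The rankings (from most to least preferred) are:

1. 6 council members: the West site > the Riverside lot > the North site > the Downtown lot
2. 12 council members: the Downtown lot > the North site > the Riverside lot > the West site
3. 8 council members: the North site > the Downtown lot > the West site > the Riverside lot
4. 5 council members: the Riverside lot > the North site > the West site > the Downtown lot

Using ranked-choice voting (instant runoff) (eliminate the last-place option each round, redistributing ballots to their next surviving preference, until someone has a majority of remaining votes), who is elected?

the North site

Round 1: the Downtown lot 12, the Riverside lot 5, the West site 6, the North site 8. Eliminate the Riverside lot.
Round 2: the Downtown lot 12, the West site 6, the North site 13. Eliminate the West site.
Round 3: the Downtown lot 12, the North site 19. The North site has a majority.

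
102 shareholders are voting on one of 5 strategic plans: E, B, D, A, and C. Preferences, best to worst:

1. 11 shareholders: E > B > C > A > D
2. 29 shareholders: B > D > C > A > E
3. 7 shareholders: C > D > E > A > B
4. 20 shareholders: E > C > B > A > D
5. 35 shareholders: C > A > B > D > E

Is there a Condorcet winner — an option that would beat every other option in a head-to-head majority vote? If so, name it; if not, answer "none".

C vs E: 71–31 for C.
C vs B: 62–40 for C.
C vs D: 73–29 for C.
C vs A: 102–0 for C.
C beats every other option head-to-head.

C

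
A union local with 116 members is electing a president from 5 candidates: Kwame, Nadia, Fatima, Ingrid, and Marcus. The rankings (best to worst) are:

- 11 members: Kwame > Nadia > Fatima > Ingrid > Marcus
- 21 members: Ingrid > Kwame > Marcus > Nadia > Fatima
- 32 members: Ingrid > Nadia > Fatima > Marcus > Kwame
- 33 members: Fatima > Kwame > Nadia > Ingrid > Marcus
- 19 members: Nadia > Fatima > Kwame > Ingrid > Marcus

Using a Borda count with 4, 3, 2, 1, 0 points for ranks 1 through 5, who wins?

Kwame: 11·4 + 21·3 + 32·0 + 33·3 + 19·2 = 244
Nadia: 11·3 + 21·1 + 32·3 + 33·2 + 19·4 = 292
Fatima: 11·2 + 21·0 + 32·2 + 33·4 + 19·3 = 275
Ingrid: 11·1 + 21·4 + 32·4 + 33·1 + 19·1 = 275
Marcus: 11·0 + 21·2 + 32·1 + 33·0 + 19·0 = 74
Nadia has the highest Borda score (292).

Nadia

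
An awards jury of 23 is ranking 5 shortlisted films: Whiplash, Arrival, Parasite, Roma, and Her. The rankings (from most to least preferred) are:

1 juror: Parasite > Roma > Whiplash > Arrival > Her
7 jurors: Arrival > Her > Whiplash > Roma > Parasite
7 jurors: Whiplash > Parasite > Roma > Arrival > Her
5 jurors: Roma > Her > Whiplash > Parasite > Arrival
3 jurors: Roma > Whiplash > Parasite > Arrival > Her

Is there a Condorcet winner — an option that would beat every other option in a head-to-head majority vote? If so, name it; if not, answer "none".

Checking pairwise contests:
Her beats Whiplash 12–11.
Whiplash beats Arrival 16–7.
Whiplash beats Parasite 22–1.
Whiplash beats Roma 14–9.
Arrival beats Her 18–5.
Every option loses at least one head-to-head, so there is no Condorcet winner.

none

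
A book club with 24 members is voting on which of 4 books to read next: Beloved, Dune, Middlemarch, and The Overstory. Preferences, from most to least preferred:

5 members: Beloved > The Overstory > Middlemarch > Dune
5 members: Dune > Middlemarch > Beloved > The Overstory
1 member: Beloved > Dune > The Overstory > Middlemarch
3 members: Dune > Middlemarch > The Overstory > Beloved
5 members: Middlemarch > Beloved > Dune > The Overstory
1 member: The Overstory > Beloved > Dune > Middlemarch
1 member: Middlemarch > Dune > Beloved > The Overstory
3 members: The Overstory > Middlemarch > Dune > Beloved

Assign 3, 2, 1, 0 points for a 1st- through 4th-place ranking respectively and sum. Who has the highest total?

Beloved: 5·3 + 5·1 + 1·3 + 3·0 + 5·2 + 1·2 + 1·1 + 3·0 = 36
Dune: 5·0 + 5·3 + 1·2 + 3·3 + 5·1 + 1·1 + 1·2 + 3·1 = 37
Middlemarch: 5·1 + 5·2 + 1·0 + 3·2 + 5·3 + 1·0 + 1·3 + 3·2 = 45
The Overstory: 5·2 + 5·0 + 1·1 + 3·1 + 5·0 + 1·3 + 1·0 + 3·3 = 26
Middlemarch has the highest Borda score (45).

Middlemarch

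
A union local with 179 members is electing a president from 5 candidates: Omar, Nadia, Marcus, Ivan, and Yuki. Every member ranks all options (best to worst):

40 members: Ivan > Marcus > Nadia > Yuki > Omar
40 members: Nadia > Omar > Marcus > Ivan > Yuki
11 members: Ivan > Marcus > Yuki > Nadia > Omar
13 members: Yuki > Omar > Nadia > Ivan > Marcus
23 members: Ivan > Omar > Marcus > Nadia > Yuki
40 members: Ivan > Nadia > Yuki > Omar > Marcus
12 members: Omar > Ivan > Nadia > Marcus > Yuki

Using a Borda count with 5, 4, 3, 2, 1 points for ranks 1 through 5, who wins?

Omar: 40·1 + 40·4 + 11·1 + 13·4 + 23·4 + 40·2 + 12·5 = 495
Nadia: 40·3 + 40·5 + 11·2 + 13·3 + 23·2 + 40·4 + 12·3 = 623
Marcus: 40·4 + 40·3 + 11·4 + 13·1 + 23·3 + 40·1 + 12·2 = 470
Ivan: 40·5 + 40·2 + 11·5 + 13·2 + 23·5 + 40·5 + 12·4 = 724
Yuki: 40·2 + 40·1 + 11·3 + 13·5 + 23·1 + 40·3 + 12·1 = 373
Ivan has the highest Borda score (724).

Ivan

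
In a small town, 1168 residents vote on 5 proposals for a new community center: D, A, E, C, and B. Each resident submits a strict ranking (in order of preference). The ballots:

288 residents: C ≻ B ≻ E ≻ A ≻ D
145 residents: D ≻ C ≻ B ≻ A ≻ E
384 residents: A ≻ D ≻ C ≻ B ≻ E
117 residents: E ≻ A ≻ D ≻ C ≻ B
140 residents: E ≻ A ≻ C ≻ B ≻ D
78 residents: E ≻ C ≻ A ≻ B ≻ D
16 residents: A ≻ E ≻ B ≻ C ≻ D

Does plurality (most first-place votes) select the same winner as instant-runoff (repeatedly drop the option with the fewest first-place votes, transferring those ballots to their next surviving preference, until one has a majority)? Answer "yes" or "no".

Plurality — first-place votes: D 145, A 400, E 335, C 288, B 0. Winner: A.
Instant-runoff — R1 D 145, A 400, E 335, C 288, B 0 (B out); R2 D 145, A 400, E 335, C 288 (D out); R3 A 400, E 335, C 433 (E out); R4 A 657, C 511 (A winner). Winner: A.
The two methods agree.

yes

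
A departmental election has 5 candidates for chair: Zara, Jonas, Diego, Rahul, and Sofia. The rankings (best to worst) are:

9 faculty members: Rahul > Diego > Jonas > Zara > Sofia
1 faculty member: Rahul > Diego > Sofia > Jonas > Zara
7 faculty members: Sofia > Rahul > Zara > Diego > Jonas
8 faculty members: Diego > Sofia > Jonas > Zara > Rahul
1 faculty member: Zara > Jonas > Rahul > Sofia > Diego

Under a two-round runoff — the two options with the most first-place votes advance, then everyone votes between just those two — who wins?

Round 1 first-place votes: Zara 1, Jonas 0, Diego 8, Rahul 10, Sofia 7.
Rahul and Diego advance.
Runoff: Rahul is preferred to Diego by 18 voters; Diego by 8.
Rahul wins the runoff.

Rahul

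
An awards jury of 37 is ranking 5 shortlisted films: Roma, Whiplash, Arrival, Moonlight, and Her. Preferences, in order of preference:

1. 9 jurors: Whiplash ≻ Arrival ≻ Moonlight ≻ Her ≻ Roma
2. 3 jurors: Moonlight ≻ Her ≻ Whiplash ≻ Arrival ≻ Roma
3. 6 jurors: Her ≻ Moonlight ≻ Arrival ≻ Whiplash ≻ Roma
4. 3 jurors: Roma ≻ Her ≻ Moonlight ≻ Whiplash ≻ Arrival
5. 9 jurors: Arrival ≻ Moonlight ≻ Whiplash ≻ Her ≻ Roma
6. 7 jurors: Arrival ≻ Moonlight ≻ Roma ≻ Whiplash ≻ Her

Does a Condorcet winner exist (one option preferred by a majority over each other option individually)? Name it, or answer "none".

Arrival vs Roma: 34–3 for Arrival.
Arrival vs Whiplash: 22–15 for Arrival.
Arrival vs Moonlight: 25–12 for Arrival.
Arrival vs Her: 25–12 for Arrival.
Arrival beats every other option head-to-head.

Arrival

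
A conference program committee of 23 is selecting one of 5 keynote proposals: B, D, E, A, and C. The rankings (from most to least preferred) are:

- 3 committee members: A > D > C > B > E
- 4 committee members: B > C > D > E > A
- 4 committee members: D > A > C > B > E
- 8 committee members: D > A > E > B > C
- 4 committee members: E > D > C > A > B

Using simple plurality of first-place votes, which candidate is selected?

First-place votes: B 4, D 12, E 4, A 3, C 0.
D has the most first-place votes.

D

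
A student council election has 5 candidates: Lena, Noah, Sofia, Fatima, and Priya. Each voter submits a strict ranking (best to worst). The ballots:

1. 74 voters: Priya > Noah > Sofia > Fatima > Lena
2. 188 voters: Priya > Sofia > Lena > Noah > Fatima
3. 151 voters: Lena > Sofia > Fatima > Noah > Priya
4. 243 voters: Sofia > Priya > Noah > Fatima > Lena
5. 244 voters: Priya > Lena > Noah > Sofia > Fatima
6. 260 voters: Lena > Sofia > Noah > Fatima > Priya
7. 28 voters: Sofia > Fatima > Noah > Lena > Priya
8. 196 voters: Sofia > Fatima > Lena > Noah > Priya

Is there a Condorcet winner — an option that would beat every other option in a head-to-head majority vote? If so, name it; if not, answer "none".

Sofia

Sofia vs Lena: 729–655 for Sofia.
Sofia vs Noah: 1066–318 for Sofia.
Sofia vs Fatima: 1384–0 for Sofia.
Sofia vs Priya: 878–506 for Sofia.
Sofia beats every other option head-to-head.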